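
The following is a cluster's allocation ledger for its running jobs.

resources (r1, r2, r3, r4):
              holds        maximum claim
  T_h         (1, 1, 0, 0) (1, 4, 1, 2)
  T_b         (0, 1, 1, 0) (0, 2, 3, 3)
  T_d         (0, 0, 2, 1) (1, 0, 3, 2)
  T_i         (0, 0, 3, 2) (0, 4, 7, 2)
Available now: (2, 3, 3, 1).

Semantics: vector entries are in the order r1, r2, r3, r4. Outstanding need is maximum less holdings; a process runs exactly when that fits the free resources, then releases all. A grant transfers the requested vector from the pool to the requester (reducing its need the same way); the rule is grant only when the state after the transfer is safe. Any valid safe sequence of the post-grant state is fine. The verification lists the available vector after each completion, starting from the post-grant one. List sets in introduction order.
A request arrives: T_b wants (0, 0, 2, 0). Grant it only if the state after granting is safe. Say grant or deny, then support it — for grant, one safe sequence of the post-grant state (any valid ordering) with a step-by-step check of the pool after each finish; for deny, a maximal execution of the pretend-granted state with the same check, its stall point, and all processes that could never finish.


DENY. Granting would leave the state unsafe.
Key observation: after T_d, T_h the pool peaks at (3, 4, 3, 2), and each blocked process is short somewhere: T_b on r4; T_i on r3.
After a pretend grant, a maximal execution: T_d, T_h — then nothing else fits. Check, step by step:
  pool = (2, 3, 1, 1)
  T_d needs (1, 0, 1, 1) <= (2, 3, 1, 1) -> finishes; pool += (0, 0, 2, 1) = (2, 3, 3, 2)
  T_h needs (0, 3, 1, 2) <= (2, 3, 3, 2) -> finishes; pool += (1, 1, 0, 0) = (3, 4, 3, 2)
  T_b still needs (0, 1, 0, 3) but only (3, 4, 3, 2) is free — short on r4
  T_i still needs (0, 4, 4, 0) but only (3, 4, 3, 2) is free — short on r3
Had the request been granted, T_b and T_i could never finish.


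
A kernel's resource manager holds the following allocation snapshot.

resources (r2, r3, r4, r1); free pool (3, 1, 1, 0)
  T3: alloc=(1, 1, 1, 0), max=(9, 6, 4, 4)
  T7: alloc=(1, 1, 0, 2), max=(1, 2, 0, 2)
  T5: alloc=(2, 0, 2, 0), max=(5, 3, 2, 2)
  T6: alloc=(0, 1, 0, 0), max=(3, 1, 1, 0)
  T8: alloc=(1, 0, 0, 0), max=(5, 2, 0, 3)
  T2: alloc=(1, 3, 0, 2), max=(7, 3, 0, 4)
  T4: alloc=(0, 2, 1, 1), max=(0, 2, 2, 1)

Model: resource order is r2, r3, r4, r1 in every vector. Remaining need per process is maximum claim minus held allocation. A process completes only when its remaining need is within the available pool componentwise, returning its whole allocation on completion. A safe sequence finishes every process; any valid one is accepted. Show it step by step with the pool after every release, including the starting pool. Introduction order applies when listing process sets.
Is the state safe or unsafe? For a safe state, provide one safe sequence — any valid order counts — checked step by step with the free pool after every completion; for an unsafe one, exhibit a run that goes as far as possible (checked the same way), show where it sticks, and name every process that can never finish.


SAFE, for example via the order T4, T7, T8, T5, T2, T3, T6.
Key observation: the first exact fit in this order is T4 — it needs (0, 0, 1, 0) with (3, 1, 1, 0) free, meeting a requested resource to the last unit.
Check, step by step:
  pool = (3, 1, 1, 0)
  T4: need (0, 0, 1, 0) fits (3, 1, 1, 0); releases (0, 2, 1, 1), pool now (3, 3, 2, 1)
  T7: need (0, 1, 0, 0) fits (3, 3, 2, 1); releases (1, 1, 0, 2), pool now (4, 4, 2, 3)
  T8: need (4, 2, 0, 3) fits (4, 4, 2, 3); releases (1, 0, 0, 0), pool now (5, 4, 2, 3)
  T5: need (3, 3, 0, 2) fits (5, 4, 2, 3); releases (2, 0, 2, 0), pool now (7, 4, 4, 3)
  T2: need (6, 0, 0, 2) fits (7, 4, 4, 3); releases (1, 3, 0, 2), pool now (8, 7, 4, 5)
  T3: need (8, 5, 3, 4) fits (8, 7, 4, 5); releases (1, 1, 1, 0), pool now (9, 8, 5, 5)
  T6: need (3, 0, 1, 0) fits (9, 8, 5, 5); releases (0, 1, 0, 0), pool now (9, 9, 5, 5)


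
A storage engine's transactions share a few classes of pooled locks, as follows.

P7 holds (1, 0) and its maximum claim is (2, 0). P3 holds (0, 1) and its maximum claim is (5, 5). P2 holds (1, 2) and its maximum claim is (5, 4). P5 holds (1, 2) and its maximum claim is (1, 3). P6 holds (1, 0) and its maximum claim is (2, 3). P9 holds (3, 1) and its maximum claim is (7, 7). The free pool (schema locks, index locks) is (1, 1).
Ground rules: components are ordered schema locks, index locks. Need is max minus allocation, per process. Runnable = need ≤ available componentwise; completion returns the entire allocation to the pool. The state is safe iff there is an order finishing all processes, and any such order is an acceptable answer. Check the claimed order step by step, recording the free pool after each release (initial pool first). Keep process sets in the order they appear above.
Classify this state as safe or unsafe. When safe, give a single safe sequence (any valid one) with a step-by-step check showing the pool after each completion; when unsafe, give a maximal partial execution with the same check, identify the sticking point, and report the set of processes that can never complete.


SAFE — a valid safe sequence is P5, P7, P6, P2, P3, P9.
Key observation: the first exact fit in this order is P5 — it needs (0, 1) with (1, 1) free, meeting a requested resource to the last unit.
Verifying each step:
  pool = (1, 1)
  run P5 (needs (0, 1), free (1, 1)); after release of (1, 2) the pool is (2, 3)
  run P7 (needs (1, 0), free (2, 3)); after release of (1, 0) the pool is (3, 3)
  run P6 (needs (1, 3), free (3, 3)); after release of (1, 0) the pool is (4, 3)
  run P2 (needs (4, 2), free (4, 3)); after release of (1, 2) the pool is (5, 5)
  run P3 (needs (5, 4), free (5, 5)); after release of (0, 1) the pool is (5, 6)
  run P9 (needs (4, 6), free (5, 6)); after release of (3, 1) the pool is (8, 7)


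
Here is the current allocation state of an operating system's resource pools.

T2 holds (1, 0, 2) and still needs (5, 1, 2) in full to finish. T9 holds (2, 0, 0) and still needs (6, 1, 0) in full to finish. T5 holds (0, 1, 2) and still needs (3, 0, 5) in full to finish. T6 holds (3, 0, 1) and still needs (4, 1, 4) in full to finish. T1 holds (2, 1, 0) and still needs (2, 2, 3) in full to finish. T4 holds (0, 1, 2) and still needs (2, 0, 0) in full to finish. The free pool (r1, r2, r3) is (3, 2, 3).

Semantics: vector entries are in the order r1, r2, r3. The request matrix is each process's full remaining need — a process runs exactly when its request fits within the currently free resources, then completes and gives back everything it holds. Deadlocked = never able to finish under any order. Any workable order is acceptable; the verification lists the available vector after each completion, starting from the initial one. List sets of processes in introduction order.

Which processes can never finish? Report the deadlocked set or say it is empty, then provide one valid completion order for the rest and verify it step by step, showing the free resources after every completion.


No process is deadlocked.
Key observation: beginning at T4, releases accumulate fast enough that every process eventually fits.
A valid finishing order for the others: T4, T5, T1, T2, T9, T6. Step-by-step check:
  pool = (3, 2, 3)
  run T4 (needs (2, 0, 0), free (3, 2, 3)); after release of (0, 1, 2) the pool is (3, 3, 5)
  run T5 (needs (3, 0, 5), free (3, 3, 5)); after release of (0, 1, 2) the pool is (3, 4, 7)
  run T1 (needs (2, 2, 3), free (3, 4, 7)); after release of (2, 1, 0) the pool is (5, 5, 7)
  run T2 (needs (5, 1, 2), free (5, 5, 7)); after release of (1, 0, 2) the pool is (6, 5, 9)
  run T9 (needs (6, 1, 0), free (6, 5, 9)); after release of (2, 0, 0) the pool is (8, 5, 9)
  run T6 (needs (4, 1, 4), free (8, 5, 9)); after release of (3, 0, 1) the pool is (11, 5, 10)


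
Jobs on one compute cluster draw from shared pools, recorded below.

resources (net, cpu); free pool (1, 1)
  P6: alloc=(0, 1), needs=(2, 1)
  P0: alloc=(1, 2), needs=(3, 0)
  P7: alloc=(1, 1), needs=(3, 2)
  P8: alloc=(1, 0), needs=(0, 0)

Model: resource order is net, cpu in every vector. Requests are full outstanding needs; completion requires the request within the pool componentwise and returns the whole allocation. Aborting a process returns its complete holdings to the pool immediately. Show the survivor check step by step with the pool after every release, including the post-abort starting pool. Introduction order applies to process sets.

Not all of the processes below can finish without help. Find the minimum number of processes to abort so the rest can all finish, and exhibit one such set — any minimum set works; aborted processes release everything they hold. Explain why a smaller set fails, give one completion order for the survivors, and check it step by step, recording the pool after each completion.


Abort P0.
Key observation: P7 was stuck for good until P0 gave back (1, 2); in the order shown it finishes at step 3.
Why nothing smaller works: aborting no one leaves the state deadlocked as given.
One survivor order: P6, P8, P7. Check, step by step (post-abort pool first):
  pool = (2, 3)
  P6: need (2, 1) fits (2, 3); releases (0, 1), pool now (2, 4)
  P8: need (0, 0) fits (2, 4); releases (1, 0), pool now (3, 4)
  P7: need (3, 2) fits (3, 4); releases (1, 1), pool now (4, 5)


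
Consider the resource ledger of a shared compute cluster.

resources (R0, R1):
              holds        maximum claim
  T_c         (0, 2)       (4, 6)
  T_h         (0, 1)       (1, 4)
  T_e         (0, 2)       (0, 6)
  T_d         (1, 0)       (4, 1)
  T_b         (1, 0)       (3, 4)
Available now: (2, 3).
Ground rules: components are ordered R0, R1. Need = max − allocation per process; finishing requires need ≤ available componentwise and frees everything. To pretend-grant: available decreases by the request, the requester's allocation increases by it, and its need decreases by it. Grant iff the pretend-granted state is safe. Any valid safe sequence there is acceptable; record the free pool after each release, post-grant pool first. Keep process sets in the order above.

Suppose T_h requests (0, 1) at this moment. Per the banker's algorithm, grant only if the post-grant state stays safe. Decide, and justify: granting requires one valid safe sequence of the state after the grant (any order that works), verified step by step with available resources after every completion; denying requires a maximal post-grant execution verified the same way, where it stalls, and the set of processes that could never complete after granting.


GRANT: granting preserves safety; a valid post-grant sequence is T_h, T_b, T_d, T_e, T_c.
Key observation: after the grant the pool drops to (2, 2), which still lets T_h finish first and unwind the rest.
Step-by-step check of the post-grant state:
  pool = (2, 2)
  run T_h (needs (1, 2), free (2, 2)); after release of (0, 2) the pool is (2, 4)
  run T_b (needs (2, 4), free (2, 4)); after release of (1, 0) the pool is (3, 4)
  run T_d (needs (3, 1), free (3, 4)); after release of (1, 0) the pool is (4, 4)
  run T_e (needs (0, 4), free (4, 4)); after release of (0, 2) the pool is (4, 6)
  run T_c (needs (4, 4), free (4, 6)); after release of (0, 2) the pool is (4, 8)


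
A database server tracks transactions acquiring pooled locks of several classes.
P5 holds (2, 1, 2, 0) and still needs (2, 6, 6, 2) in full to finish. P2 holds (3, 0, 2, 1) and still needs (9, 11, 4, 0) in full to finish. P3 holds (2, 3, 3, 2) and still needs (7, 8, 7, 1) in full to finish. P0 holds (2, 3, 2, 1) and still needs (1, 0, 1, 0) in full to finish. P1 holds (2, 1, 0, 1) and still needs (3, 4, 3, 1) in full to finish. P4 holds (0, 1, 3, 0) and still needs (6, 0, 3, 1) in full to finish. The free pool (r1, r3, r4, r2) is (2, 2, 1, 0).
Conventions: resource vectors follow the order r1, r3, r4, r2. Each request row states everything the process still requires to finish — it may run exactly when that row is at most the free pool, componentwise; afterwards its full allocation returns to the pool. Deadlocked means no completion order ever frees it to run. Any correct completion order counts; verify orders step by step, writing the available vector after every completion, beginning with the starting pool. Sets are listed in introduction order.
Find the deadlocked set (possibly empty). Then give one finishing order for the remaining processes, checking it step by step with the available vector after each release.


No process is deadlocked.
Key observation: P0 can run right away; the returned allocation unlocks the remaining processes in turn.
The rest can finish in the order P0, P1, P4, P5, P3, P2. Step-by-step check:
  pool = (2, 2, 1, 0)
  run P0 (needs (1, 0, 1, 0), free (2, 2, 1, 0)); after release of (2, 3, 2, 1) the pool is (4, 5, 3, 1)
  run P1 (needs (3, 4, 3, 1), free (4, 5, 3, 1)); after release of (2, 1, 0, 1) the pool is (6, 6, 3, 2)
  run P4 (needs (6, 0, 3, 1), free (6, 6, 3, 2)); after release of (0, 1, 3, 0) the pool is (6, 7, 6, 2)
  run P5 (needs (2, 6, 6, 2), free (6, 7, 6, 2)); after release of (2, 1, 2, 0) the pool is (8, 8, 8, 2)
  run P3 (needs (7, 8, 7, 1), free (8, 8, 8, 2)); after release of (2, 3, 3, 2) the pool is (10, 11, 11, 4)
  run P2 (needs (9, 11, 4, 0), free (10, 11, 11, 4)); after release of (3, 0, 2, 1) the pool is (13, 11, 13, 5)


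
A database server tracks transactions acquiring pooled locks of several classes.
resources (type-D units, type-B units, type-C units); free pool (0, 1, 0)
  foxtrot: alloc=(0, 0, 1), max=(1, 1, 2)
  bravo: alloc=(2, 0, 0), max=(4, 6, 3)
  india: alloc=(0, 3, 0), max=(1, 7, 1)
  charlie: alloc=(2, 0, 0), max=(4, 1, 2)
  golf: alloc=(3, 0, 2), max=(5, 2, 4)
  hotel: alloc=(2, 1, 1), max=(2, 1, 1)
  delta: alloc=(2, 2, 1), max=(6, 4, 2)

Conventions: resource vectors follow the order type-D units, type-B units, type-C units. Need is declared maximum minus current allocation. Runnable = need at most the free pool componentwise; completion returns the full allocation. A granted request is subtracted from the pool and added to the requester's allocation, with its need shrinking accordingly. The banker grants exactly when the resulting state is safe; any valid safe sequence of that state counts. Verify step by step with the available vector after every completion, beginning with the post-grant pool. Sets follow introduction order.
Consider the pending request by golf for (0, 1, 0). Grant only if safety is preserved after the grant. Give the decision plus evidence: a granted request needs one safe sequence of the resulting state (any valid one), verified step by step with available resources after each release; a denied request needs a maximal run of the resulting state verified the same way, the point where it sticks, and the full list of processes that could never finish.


GRANT: granting preserves safety; a valid post-grant sequence is hotel, foxtrot, golf, delta, charlie, india, bravo.
Key observation: even at the reduced pool (0, 0, 0), hotel fits immediately, so safety survives the grant.
Step-by-step check of the post-grant state:
  pool = (0, 0, 0)
  hotel: need (0, 0, 0) fits (0, 0, 0); releases (2, 1, 1), pool now (2, 1, 1)
  foxtrot: need (1, 1, 1) fits (2, 1, 1); releases (0, 0, 1), pool now (2, 1, 2)
  golf: need (2, 1, 2) fits (2, 1, 2); releases (3, 1, 2), pool now (5, 2, 4)
  delta: need (4, 2, 1) fits (5, 2, 4); releases (2, 2, 1), pool now (7, 4, 5)
  charlie: need (2, 1, 2) fits (7, 4, 5); releases (2, 0, 0), pool now (9, 4, 5)
  india: need (1, 4, 1) fits (9, 4, 5); releases (0, 3, 0), pool now (9, 7, 5)
  bravo: need (2, 6, 3) fits (9, 7, 5); releases (2, 0, 0), pool now (11, 7, 5)


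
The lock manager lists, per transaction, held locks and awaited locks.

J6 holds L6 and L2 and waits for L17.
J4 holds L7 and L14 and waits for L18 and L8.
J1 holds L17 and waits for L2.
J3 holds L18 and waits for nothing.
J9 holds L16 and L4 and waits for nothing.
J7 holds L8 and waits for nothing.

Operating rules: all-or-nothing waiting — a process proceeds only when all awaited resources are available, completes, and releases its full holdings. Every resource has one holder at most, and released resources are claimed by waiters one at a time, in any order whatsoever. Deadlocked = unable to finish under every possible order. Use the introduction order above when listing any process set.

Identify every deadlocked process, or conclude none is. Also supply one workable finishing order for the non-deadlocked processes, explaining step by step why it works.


Deadlocked set: J6 and J1.
Key observation: nobody on the ring J6 -> J1 -> J6 can start until another member finishes, which never happens; no other process is dragged down with it.
A valid finishing order for the others: J3, J7, J9, J4.
Check, step by step:
  J3: no waits; runs immediately, freeing L18
  J7: no waits; runs immediately, freeing L8
  J9: no waits; runs immediately, freeing L16 and L4
  J4 waits on L18 and L8 — all released -> runs and releases L7 and L14


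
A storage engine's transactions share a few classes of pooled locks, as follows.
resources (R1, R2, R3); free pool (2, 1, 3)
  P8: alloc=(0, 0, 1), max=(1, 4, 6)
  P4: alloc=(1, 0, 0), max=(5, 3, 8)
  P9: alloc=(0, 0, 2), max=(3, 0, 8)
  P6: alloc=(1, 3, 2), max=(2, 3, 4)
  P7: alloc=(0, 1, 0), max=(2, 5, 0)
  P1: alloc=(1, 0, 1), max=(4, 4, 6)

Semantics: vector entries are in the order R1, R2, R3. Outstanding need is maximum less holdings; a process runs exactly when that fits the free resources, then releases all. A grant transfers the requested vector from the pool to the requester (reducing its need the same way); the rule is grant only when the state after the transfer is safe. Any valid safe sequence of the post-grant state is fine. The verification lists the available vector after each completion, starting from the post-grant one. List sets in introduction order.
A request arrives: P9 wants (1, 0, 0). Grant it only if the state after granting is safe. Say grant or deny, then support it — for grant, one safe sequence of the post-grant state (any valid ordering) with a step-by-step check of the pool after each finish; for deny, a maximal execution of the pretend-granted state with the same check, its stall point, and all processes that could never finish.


GRANT: granting preserves safety; a valid post-grant sequence is P6, P8, P9, P1, P7, P4.
Key observation: the transfer keeps a workable pool ((1, 1, 3)); P6 starts the safe sequence.
Check on the post-grant state, step by step:
  pool = (1, 1, 3)
  P6 needs (1, 0, 2) <= (1, 1, 3) -> finishes; pool += (1, 3, 2) = (2, 4, 5)
  P8 needs (1, 4, 5) <= (2, 4, 5) -> finishes; pool += (0, 0, 1) = (2, 4, 6)
  P9 needs (2, 0, 6) <= (2, 4, 6) -> finishes; pool += (1, 0, 2) = (3, 4, 8)
  P1 needs (3, 4, 5) <= (3, 4, 8) -> finishes; pool += (1, 0, 1) = (4, 4, 9)
  P7 needs (2, 4, 0) <= (4, 4, 9) -> finishes; pool += (0, 1, 0) = (4, 5, 9)
  P4 needs (4, 3, 8) <= (4, 5, 9) -> finishes; pool += (1, 0, 0) = (5, 5, 9)


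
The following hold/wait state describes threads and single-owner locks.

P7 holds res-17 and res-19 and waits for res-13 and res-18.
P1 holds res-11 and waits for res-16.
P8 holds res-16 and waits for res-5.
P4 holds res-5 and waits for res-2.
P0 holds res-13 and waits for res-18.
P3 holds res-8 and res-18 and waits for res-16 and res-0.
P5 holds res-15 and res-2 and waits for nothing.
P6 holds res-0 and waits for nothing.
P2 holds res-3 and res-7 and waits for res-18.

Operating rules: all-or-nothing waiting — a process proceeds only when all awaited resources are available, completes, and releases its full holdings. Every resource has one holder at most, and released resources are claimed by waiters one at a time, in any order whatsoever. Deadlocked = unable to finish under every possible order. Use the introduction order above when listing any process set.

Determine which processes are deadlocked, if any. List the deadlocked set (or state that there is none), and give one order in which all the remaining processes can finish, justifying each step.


The deadlocked set is empty.
Key observation: the wait graph is acyclic; completion cascades from the unblocked processes through everyone else.
One completion order for the rest: P5, P4, P6, P8, P3, P2, P1, P0, P7.
Check, step by step:
  P5 waits on nothing -> runs at once and releases res-15 and res-2
  P4 waits on res-2 — all released -> runs and releases res-5
  P6 waits on nothing -> runs at once and releases res-0
  P8 waits on res-5 — all released -> runs and releases res-16
  P3 waits on res-16 and res-0 — all released -> runs and releases res-8 and res-18
  P2 waits on res-18 — all released -> runs and releases res-3 and res-7
  P1 waits on res-16 — all released -> runs and releases res-11
  P0 waits on res-18 — all released -> runs and releases res-13
  P7 waits on res-13 and res-18 — all released -> runs and releases res-17 and res-19


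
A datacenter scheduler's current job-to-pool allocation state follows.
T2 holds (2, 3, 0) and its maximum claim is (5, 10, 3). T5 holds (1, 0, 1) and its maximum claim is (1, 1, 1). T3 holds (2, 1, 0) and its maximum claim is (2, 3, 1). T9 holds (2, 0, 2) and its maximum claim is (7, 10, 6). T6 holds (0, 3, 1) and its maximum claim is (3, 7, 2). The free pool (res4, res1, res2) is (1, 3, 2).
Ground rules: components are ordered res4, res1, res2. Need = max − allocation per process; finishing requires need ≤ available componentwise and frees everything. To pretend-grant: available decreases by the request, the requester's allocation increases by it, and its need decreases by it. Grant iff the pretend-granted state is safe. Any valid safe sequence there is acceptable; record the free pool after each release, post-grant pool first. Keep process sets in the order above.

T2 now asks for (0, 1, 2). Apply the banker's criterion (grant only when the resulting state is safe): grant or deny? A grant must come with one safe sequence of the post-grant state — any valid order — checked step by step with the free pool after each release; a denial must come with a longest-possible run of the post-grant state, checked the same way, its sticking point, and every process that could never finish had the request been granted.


DENY. Granting would leave the state unsafe.
Key observation: no order helps: past T5, T3, the free pool tops out at (4, 3, 1), below what each blocked process needs in res1.
After a pretend grant, a maximal execution: T5, T3 — then nothing else fits. Step-by-step check:
  pool = (1, 2, 0)
  T5: need (0, 1, 0) fits (1, 2, 0); releases (1, 0, 1), pool now (2, 2, 1)
  T3: need (0, 2, 1) fits (2, 2, 1); releases (2, 1, 0), pool now (4, 3, 1)
  T2 still needs (3, 6, 1) but only (4, 3, 1) is free — short on res1
  T9 still needs (5, 10, 4) but only (4, 3, 1) is free — short on res4, res1 and res2
  T6 still needs (3, 4, 1) but only (4, 3, 1) is free — short on res1
Had the request been granted, T2, T9 and T6 could never finish.


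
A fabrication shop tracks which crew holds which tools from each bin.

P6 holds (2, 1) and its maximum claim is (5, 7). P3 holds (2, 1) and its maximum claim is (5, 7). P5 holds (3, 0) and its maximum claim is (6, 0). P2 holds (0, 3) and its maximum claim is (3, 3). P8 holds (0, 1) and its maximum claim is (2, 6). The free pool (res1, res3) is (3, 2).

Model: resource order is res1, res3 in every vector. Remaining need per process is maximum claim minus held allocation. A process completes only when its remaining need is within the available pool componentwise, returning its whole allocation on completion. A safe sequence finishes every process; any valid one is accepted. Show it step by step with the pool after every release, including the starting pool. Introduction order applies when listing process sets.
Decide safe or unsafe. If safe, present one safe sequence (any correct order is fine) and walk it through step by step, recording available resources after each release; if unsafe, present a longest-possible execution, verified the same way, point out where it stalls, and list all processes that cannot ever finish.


SAFE, for example via the order P2, P8, P3, P5, P6.
Key observation: the first exact fit in this order is P2 — it needs (3, 0) with (3, 2) free, meeting a requested resource to the last unit.
Step-by-step check:
  pool = (3, 2)
  run P2 (needs (3, 0), free (3, 2)); after release of (0, 3) the pool is (3, 5)
  run P8 (needs (2, 5), free (3, 5)); after release of (0, 1) the pool is (3, 6)
  run P3 (needs (3, 6), free (3, 6)); after release of (2, 1) the pool is (5, 7)
  run P5 (needs (3, 0), free (5, 7)); after release of (3, 0) the pool is (8, 7)
  run P6 (needs (3, 6), free (8, 7)); after release of (2, 1) the pool is (10, 8)


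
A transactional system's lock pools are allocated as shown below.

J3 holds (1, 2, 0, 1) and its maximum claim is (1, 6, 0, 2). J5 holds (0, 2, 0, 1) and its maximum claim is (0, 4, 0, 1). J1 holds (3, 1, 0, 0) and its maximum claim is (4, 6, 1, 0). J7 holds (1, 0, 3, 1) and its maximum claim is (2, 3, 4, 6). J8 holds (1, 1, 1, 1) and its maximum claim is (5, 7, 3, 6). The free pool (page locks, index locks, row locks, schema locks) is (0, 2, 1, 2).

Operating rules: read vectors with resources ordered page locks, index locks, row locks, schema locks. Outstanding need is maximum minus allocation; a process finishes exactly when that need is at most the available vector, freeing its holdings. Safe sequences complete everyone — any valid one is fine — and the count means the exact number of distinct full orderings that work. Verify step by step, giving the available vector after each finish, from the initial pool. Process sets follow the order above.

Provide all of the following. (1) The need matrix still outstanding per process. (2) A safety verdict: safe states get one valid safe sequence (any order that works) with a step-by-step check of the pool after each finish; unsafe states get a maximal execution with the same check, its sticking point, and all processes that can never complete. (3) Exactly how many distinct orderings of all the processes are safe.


(1) Remaining need (order page locks, index locks, row locks, schema locks):
  J3: (0, 4, 0, 1)
  J5: (0, 2, 0, 0)
  J1: (1, 5, 1, 0)
  J7: (1, 3, 1, 5)
  J8: (4, 6, 2, 5)
(2) The state is UNSAFE.
Key observation: after J5, J3, J1 complete, (4, 7, 1, 4) is the best the pool ever gets, yet each leftover process wants more schema locks.
Going as far as possible: J5, J3, J1; after that, nothing fits. Step-by-step check:
  pool = (0, 2, 1, 2)
  run J5 (needs (0, 2, 0, 0), free (0, 2, 1, 2)); after release of (0, 2, 0, 1) the pool is (0, 4, 1, 3)
  run J3 (needs (0, 4, 0, 1), free (0, 4, 1, 3)); after release of (1, 2, 0, 1) the pool is (1, 6, 1, 4)
  run J1 (needs (1, 5, 1, 0), free (1, 6, 1, 4)); after release of (3, 1, 0, 0) the pool is (4, 7, 1, 4)
  J7 still needs (1, 3, 1, 5) but only (4, 7, 1, 4) is free — short on schema locks
  J8 still needs (4, 6, 2, 5) but only (4, 7, 1, 4) is free — short on row locks and schema locks
Permanently blocked: J7 and J8.
(3) The exact count: 0 of the possible complete orderings are safe sequences.


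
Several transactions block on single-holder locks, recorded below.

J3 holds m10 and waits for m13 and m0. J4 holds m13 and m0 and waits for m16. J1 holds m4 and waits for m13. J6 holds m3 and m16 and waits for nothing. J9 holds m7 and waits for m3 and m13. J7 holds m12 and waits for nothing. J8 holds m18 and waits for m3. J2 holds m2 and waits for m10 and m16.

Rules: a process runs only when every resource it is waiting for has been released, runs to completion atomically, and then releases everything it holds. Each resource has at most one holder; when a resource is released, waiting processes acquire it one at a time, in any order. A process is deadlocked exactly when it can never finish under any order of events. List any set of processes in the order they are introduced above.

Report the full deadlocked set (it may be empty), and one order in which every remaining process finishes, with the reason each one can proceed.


The deadlocked set is empty.
Key observation: no waiting chain loops back on itself — every chain ends at a process that waits on nothing, so everyone eventually runs.
One completion order for the rest: J6, J4, J7, J1, J9, J8, J3, J2.
Walking it through:
  run J6 (it waits on nothing); releases m3 and m16
  J4 waits on m16 — all released -> runs and releases m13 and m0
  run J7 (it waits on nothing); releases m12
  J1 waits on m13 — all released -> runs and releases m4
  J9 waits on m3 and m13 — all released -> runs and releases m7
  J8 waits on m3 — all released -> runs and releases m18
  J3 waits on m13 and m0 — all released -> runs and releases m10
  J2 waits on m10 and m16 — all released -> runs and releases m2


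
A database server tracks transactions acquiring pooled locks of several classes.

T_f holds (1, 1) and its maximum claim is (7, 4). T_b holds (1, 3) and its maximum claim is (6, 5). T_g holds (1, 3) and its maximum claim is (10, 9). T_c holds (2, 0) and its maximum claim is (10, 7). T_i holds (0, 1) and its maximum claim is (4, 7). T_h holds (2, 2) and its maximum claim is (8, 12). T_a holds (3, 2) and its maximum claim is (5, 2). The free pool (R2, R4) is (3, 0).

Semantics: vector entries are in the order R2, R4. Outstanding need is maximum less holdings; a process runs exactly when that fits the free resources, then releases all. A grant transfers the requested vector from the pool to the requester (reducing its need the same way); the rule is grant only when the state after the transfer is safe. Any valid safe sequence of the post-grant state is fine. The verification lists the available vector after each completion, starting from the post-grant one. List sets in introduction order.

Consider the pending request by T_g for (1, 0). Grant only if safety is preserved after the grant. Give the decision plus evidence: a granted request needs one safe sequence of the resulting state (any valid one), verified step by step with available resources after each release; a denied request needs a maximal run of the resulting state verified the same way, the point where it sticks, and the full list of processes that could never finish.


DENY: after the grant no complete ordering would exist.
Key observation: after T_a, T_b, T_f, T_i the pool peaks at (7, 7), and each blocked process is short somewhere: T_g on R2; T_c on R2; T_h on R4.
After a pretend grant, a maximal execution: T_a, T_b, T_f, T_i — then nothing else fits. Verifying each step:
  pool = (2, 0)
  T_a needs (2, 0) <= (2, 0) -> finishes; pool += (3, 2) = (5, 2)
  T_b needs (5, 2) <= (5, 2) -> finishes; pool += (1, 3) = (6, 5)
  T_f needs (6, 3) <= (6, 5) -> finishes; pool += (1, 1) = (7, 6)
  T_i needs (4, 6) <= (7, 6) -> finishes; pool += (0, 1) = (7, 7)
  blocked: T_g wants (8, 6), pool (7, 7) — not enough R2
  blocked: T_c wants (8, 7), pool (7, 7) — not enough R2
  blocked: T_h wants (6, 10), pool (7, 7) — not enough R4
Processes that could never finish after the grant: T_g, T_c and T_h.


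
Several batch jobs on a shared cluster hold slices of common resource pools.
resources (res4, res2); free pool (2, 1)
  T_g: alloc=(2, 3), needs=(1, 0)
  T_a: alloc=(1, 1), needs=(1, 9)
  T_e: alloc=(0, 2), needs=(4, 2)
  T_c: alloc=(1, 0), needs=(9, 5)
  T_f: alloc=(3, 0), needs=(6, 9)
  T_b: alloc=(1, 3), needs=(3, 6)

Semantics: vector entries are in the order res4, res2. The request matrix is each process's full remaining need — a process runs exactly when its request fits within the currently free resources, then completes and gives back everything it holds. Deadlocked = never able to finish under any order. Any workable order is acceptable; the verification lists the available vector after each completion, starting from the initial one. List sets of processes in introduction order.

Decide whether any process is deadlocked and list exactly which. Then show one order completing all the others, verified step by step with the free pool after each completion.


The deadlocked set is empty.
Key observation: there is always a runnable process — T_g first — so the state unwinds completely.
A valid finishing order for the others: T_g, T_e, T_b, T_a, T_f, T_c. Verifying each step:
  pool = (2, 1)
  T_g: need (1, 0) fits (2, 1); releases (2, 3), pool now (4, 4)
  T_e: need (4, 2) fits (4, 4); releases (0, 2), pool now (4, 6)
  T_b: need (3, 6) fits (4, 6); releases (1, 3), pool now (5, 9)
  T_a: need (1, 9) fits (5, 9); releases (1, 1), pool now (6, 10)
  T_f: need (6, 9) fits (6, 10); releases (3, 0), pool now (9, 10)
  T_c: need (9, 5) fits (9, 10); releases (1, 0), pool now (10, 10)


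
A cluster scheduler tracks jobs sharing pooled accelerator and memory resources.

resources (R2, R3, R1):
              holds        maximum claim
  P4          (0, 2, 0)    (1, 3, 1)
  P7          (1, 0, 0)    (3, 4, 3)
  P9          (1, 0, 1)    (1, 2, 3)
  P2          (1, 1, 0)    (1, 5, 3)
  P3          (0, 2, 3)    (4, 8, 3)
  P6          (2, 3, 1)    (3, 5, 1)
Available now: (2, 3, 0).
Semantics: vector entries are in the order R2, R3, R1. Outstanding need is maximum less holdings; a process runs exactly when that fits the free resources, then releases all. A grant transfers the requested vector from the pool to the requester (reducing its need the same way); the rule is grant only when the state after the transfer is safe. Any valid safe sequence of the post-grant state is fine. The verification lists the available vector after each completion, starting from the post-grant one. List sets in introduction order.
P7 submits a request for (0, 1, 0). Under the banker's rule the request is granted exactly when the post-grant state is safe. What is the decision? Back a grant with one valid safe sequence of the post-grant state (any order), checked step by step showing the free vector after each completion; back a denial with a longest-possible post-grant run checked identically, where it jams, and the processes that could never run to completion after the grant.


GRANT: granting preserves safety; a valid post-grant sequence is P6, P4, P3, P7, P9, P2.
Key observation: (2, 2, 0) free after granting still covers P6 first, and each release covers the next.
Check on the post-grant state, step by step:
  pool = (2, 2, 0)
  run P6 (needs (1, 2, 0), free (2, 2, 0)); after release of (2, 3, 1) the pool is (4, 5, 1)
  run P4 (needs (1, 1, 1), free (4, 5, 1)); after release of (0, 2, 0) the pool is (4, 7, 1)
  run P3 (needs (4, 6, 0), free (4, 7, 1)); after release of (0, 2, 3) the pool is (4, 9, 4)
  run P7 (needs (2, 3, 3), free (4, 9, 4)); after release of (1, 1, 0) the pool is (5, 10, 4)
  run P9 (needs (0, 2, 2), free (5, 10, 4)); after release of (1, 0, 1) the pool is (6, 10, 5)
  run P2 (needs (0, 4, 3), free (6, 10, 5)); after release of (1, 1, 0) the pool is (7, 11, 5)


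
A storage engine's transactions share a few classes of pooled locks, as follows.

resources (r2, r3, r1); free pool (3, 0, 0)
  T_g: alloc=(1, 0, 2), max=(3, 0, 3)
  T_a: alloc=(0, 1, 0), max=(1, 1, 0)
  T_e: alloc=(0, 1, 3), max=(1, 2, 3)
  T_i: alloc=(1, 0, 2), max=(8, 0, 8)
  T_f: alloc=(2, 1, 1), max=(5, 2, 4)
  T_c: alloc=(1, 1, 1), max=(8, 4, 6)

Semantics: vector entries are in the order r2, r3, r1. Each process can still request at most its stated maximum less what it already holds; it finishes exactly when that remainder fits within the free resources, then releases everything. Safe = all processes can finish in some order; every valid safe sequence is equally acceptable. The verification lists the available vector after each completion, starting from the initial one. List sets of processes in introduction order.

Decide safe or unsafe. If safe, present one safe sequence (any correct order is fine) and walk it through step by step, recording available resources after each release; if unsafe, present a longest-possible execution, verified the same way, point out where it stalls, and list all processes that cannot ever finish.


UNSAFE — no complete ordering exists.
Key observation: after T_a, T_e, T_f, T_g complete, (6, 3, 6) is the best the pool ever gets, yet each leftover process wants more r2.
A maximal execution: T_a, T_e, T_f, T_g — then nothing else fits. Step-by-step check:
  pool = (3, 0, 0)
  T_a: need (1, 0, 0) fits (3, 0, 0); releases (0, 1, 0), pool now (3, 1, 0)
  T_e: need (1, 1, 0) fits (3, 1, 0); releases (0, 1, 3), pool now (3, 2, 3)
  T_f: need (3, 1, 3) fits (3, 2, 3); releases (2, 1, 1), pool now (5, 3, 4)
  T_g: need (2, 0, 1) fits (5, 3, 4); releases (1, 0, 2), pool now (6, 3, 6)
  blocked: T_i wants (7, 0, 6), pool (6, 3, 6) — not enough r2
  blocked: T_c wants (7, 3, 5), pool (6, 3, 6) — not enough r2
Never able to finish: T_i and T_c.


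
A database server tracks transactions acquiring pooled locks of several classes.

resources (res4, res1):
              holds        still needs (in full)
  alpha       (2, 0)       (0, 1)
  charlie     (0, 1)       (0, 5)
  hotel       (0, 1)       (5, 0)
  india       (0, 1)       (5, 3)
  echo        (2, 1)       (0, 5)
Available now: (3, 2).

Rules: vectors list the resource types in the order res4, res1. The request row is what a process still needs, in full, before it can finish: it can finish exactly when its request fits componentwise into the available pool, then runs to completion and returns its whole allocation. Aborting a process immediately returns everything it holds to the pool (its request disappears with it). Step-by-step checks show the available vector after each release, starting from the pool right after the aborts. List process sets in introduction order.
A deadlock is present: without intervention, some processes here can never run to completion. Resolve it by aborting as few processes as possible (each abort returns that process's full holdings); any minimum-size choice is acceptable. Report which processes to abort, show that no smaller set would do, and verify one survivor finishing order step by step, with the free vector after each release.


The answer: abort echo.
Key observation: charlie had no path to completion before; after the abort of echo ((2, 1) returned), step 4 is where it fits.
No smaller set exists: with zero aborts the deadlock remains.
One survivor order: india, hotel, alpha, charlie. Verifying each step (post-abort pool first):
  pool = (5, 3)
  run india (needs (5, 3), free (5, 3)); after release of (0, 1) the pool is (5, 4)
  run hotel (needs (5, 0), free (5, 4)); after release of (0, 1) the pool is (5, 5)
  run alpha (needs (0, 1), free (5, 5)); after release of (2, 0) the pool is (7, 5)
  run charlie (needs (0, 5), free (7, 5)); after release of (0, 1) the pool is (7, 6)


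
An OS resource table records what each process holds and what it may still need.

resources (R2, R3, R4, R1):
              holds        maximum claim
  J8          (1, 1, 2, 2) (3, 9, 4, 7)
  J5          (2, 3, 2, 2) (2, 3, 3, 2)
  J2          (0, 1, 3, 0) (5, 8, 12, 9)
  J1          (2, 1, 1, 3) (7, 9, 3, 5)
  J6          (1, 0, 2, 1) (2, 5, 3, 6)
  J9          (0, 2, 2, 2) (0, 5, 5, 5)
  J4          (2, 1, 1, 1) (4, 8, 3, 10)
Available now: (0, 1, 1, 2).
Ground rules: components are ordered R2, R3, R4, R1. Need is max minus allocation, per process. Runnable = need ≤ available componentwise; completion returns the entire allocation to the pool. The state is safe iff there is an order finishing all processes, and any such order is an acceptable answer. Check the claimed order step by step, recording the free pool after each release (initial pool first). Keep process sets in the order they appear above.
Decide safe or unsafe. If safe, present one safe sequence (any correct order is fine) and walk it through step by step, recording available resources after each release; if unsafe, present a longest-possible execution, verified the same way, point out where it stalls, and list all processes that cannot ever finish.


UNSAFE.
Key observation: no order helps: past J5, J9, J6, the free pool tops out at (3, 6, 7, 7), below what each blocked process needs in R3.
The run J5, J9, J6 cannot be extended any further. Verifying each step:
  pool = (0, 1, 1, 2)
  J5 needs (0, 0, 1, 0) <= (0, 1, 1, 2) -> finishes; pool += (2, 3, 2, 2) = (2, 4, 3, 4)
  J9 needs (0, 3, 3, 3) <= (2, 4, 3, 4) -> finishes; pool += (0, 2, 2, 2) = (2, 6, 5, 6)
  J6 needs (1, 5, 1, 5) <= (2, 6, 5, 6) -> finishes; pool += (1, 0, 2, 1) = (3, 6, 7, 7)
  J8 cannot run: need (2, 8, 2, 5) vs free (3, 6, 7, 7) (insufficient R3)
  J2 cannot run: need (5, 7, 9, 9) vs free (3, 6, 7, 7) (insufficient R2, R3, R4 and R1)
  J1 cannot run: need (5, 8, 2, 2) vs free (3, 6, 7, 7) (insufficient R2 and R3)
  J4 cannot run: need (2, 7, 2, 9) vs free (3, 6, 7, 7) (insufficient R3 and R1)
Never able to finish: J8, J2, J1 and J4.
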